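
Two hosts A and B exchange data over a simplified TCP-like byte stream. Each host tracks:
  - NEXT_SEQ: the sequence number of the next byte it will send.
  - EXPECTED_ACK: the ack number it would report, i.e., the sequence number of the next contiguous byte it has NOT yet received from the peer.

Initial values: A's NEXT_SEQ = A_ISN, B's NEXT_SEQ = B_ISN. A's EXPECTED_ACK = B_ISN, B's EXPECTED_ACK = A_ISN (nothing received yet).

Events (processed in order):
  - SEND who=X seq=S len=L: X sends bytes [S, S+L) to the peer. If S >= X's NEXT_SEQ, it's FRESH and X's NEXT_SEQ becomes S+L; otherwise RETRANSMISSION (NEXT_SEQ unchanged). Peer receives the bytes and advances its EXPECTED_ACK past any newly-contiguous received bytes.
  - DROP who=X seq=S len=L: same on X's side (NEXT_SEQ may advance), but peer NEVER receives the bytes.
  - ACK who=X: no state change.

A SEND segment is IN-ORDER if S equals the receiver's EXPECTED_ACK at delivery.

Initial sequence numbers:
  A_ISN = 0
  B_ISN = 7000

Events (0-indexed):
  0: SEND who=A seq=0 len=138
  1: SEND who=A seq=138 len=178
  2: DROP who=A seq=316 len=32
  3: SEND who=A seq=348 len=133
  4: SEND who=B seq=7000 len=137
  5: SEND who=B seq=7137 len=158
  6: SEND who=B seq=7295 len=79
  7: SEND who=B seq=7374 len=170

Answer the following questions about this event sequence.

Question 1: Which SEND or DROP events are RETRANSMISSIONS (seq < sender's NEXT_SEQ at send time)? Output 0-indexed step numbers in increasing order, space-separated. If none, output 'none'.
Answer: none

Derivation:
Step 0: SEND seq=0 -> fresh
Step 1: SEND seq=138 -> fresh
Step 2: DROP seq=316 -> fresh
Step 3: SEND seq=348 -> fresh
Step 4: SEND seq=7000 -> fresh
Step 5: SEND seq=7137 -> fresh
Step 6: SEND seq=7295 -> fresh
Step 7: SEND seq=7374 -> fresh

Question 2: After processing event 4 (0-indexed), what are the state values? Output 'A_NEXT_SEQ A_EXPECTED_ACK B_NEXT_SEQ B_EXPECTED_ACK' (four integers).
After event 0: A_seq=138 A_ack=7000 B_seq=7000 B_ack=138
After event 1: A_seq=316 A_ack=7000 B_seq=7000 B_ack=316
After event 2: A_seq=348 A_ack=7000 B_seq=7000 B_ack=316
After event 3: A_seq=481 A_ack=7000 B_seq=7000 B_ack=316
After event 4: A_seq=481 A_ack=7137 B_seq=7137 B_ack=316

481 7137 7137 316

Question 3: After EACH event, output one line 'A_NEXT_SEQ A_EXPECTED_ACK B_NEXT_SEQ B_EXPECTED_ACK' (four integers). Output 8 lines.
138 7000 7000 138
316 7000 7000 316
348 7000 7000 316
481 7000 7000 316
481 7137 7137 316
481 7295 7295 316
481 7374 7374 316
481 7544 7544 316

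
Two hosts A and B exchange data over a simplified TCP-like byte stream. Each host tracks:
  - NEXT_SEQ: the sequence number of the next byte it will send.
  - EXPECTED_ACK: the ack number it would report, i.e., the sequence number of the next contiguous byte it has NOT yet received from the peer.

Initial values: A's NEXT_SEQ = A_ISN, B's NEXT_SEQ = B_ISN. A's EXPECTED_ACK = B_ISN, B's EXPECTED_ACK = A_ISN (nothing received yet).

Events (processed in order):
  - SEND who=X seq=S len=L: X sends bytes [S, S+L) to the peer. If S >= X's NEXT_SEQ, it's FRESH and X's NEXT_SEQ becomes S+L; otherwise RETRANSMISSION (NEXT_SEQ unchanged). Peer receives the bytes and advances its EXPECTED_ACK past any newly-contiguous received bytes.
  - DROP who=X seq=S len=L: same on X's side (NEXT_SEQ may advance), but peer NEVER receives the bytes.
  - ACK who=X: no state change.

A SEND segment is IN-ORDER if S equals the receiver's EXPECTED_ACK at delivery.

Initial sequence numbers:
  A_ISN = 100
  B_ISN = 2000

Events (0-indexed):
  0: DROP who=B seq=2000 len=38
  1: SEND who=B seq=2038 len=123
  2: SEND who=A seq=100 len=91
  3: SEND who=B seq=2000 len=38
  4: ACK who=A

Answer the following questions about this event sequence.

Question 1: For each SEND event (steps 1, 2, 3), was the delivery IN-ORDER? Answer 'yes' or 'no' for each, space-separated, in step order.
Answer: no yes yes

Derivation:
Step 1: SEND seq=2038 -> out-of-order
Step 2: SEND seq=100 -> in-order
Step 3: SEND seq=2000 -> in-order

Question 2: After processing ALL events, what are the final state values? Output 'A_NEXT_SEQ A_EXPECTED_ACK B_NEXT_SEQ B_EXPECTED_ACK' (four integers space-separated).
After event 0: A_seq=100 A_ack=2000 B_seq=2038 B_ack=100
After event 1: A_seq=100 A_ack=2000 B_seq=2161 B_ack=100
After event 2: A_seq=191 A_ack=2000 B_seq=2161 B_ack=191
After event 3: A_seq=191 A_ack=2161 B_seq=2161 B_ack=191
After event 4: A_seq=191 A_ack=2161 B_seq=2161 B_ack=191

Answer: 191 2161 2161 191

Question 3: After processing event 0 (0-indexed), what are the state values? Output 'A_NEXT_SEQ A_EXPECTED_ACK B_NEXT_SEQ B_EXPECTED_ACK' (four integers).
After event 0: A_seq=100 A_ack=2000 B_seq=2038 B_ack=100

100 2000 2038 100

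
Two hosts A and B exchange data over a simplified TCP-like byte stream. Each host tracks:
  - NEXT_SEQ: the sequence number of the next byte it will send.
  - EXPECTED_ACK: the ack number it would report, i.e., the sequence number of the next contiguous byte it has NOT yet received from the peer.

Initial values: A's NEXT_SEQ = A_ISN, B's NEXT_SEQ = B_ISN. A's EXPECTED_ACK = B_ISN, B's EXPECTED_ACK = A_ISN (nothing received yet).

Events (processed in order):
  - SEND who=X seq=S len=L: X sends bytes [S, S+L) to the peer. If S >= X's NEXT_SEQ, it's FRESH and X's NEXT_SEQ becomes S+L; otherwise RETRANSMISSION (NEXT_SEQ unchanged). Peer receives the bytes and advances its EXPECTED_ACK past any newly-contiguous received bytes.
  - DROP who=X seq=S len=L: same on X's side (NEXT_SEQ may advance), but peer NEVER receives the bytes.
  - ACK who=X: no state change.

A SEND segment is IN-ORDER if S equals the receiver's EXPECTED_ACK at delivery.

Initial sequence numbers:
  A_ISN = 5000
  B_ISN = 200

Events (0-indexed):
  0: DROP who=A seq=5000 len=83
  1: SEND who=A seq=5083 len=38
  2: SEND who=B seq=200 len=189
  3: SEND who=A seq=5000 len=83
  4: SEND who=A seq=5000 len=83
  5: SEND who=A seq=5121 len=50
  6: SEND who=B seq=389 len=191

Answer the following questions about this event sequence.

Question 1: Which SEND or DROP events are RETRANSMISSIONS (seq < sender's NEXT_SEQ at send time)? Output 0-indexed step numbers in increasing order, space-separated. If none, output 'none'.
Answer: 3 4

Derivation:
Step 0: DROP seq=5000 -> fresh
Step 1: SEND seq=5083 -> fresh
Step 2: SEND seq=200 -> fresh
Step 3: SEND seq=5000 -> retransmit
Step 4: SEND seq=5000 -> retransmit
Step 5: SEND seq=5121 -> fresh
Step 6: SEND seq=389 -> fresh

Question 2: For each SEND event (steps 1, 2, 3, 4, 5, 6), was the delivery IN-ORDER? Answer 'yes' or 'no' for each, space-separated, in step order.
Step 1: SEND seq=5083 -> out-of-order
Step 2: SEND seq=200 -> in-order
Step 3: SEND seq=5000 -> in-order
Step 4: SEND seq=5000 -> out-of-order
Step 5: SEND seq=5121 -> in-order
Step 6: SEND seq=389 -> in-order

Answer: no yes yes no yes yes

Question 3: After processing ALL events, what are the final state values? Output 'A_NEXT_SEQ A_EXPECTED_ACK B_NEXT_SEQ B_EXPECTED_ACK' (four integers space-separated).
Answer: 5171 580 580 5171

Derivation:
After event 0: A_seq=5083 A_ack=200 B_seq=200 B_ack=5000
After event 1: A_seq=5121 A_ack=200 B_seq=200 B_ack=5000
After event 2: A_seq=5121 A_ack=389 B_seq=389 B_ack=5000
After event 3: A_seq=5121 A_ack=389 B_seq=389 B_ack=5121
After event 4: A_seq=5121 A_ack=389 B_seq=389 B_ack=5121
After event 5: A_seq=5171 A_ack=389 B_seq=389 B_ack=5171
After event 6: A_seq=5171 A_ack=580 B_seq=580 B_ack=5171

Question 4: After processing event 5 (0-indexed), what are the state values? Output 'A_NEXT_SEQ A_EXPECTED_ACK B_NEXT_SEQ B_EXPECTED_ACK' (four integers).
After event 0: A_seq=5083 A_ack=200 B_seq=200 B_ack=5000
After event 1: A_seq=5121 A_ack=200 B_seq=200 B_ack=5000
After event 2: A_seq=5121 A_ack=389 B_seq=389 B_ack=5000
After event 3: A_seq=5121 A_ack=389 B_seq=389 B_ack=5121
After event 4: A_seq=5121 A_ack=389 B_seq=389 B_ack=5121
After event 5: A_seq=5171 A_ack=389 B_seq=389 B_ack=5171

5171 389 389 5171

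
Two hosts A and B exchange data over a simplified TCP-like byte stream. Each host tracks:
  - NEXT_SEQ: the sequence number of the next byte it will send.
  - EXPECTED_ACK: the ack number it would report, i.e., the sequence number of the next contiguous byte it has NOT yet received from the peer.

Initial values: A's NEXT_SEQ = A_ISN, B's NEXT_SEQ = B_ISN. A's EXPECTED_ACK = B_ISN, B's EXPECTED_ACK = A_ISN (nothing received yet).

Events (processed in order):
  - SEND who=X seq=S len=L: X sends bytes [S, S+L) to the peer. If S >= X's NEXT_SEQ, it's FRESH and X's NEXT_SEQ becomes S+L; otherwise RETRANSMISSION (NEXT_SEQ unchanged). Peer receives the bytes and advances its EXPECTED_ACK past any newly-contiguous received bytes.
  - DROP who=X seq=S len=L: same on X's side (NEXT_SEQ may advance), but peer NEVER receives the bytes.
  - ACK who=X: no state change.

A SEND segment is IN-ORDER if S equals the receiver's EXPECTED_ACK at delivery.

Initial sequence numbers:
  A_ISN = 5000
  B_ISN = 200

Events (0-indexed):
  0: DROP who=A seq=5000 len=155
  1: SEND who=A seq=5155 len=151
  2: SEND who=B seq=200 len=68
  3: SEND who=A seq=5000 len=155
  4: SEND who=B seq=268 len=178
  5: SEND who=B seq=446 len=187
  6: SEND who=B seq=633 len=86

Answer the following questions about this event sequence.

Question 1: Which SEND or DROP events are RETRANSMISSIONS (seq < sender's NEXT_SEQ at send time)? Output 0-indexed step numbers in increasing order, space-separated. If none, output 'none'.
Answer: 3

Derivation:
Step 0: DROP seq=5000 -> fresh
Step 1: SEND seq=5155 -> fresh
Step 2: SEND seq=200 -> fresh
Step 3: SEND seq=5000 -> retransmit
Step 4: SEND seq=268 -> fresh
Step 5: SEND seq=446 -> fresh
Step 6: SEND seq=633 -> fresh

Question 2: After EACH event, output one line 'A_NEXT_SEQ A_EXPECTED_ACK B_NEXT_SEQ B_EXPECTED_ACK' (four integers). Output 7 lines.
5155 200 200 5000
5306 200 200 5000
5306 268 268 5000
5306 268 268 5306
5306 446 446 5306
5306 633 633 5306
5306 719 719 5306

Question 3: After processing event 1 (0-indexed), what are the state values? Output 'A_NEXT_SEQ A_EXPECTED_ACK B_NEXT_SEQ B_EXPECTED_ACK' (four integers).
After event 0: A_seq=5155 A_ack=200 B_seq=200 B_ack=5000
After event 1: A_seq=5306 A_ack=200 B_seq=200 B_ack=5000

5306 200 200 5000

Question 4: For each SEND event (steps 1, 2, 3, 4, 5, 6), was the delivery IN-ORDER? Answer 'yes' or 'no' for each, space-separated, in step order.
Answer: no yes yes yes yes yes

Derivation:
Step 1: SEND seq=5155 -> out-of-order
Step 2: SEND seq=200 -> in-order
Step 3: SEND seq=5000 -> in-order
Step 4: SEND seq=268 -> in-order
Step 5: SEND seq=446 -> in-order
Step 6: SEND seq=633 -> in-order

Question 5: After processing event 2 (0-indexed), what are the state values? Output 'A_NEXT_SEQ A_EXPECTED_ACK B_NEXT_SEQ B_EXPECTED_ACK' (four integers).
After event 0: A_seq=5155 A_ack=200 B_seq=200 B_ack=5000
After event 1: A_seq=5306 A_ack=200 B_seq=200 B_ack=5000
After event 2: A_seq=5306 A_ack=268 B_seq=268 B_ack=5000

5306 268 268 5000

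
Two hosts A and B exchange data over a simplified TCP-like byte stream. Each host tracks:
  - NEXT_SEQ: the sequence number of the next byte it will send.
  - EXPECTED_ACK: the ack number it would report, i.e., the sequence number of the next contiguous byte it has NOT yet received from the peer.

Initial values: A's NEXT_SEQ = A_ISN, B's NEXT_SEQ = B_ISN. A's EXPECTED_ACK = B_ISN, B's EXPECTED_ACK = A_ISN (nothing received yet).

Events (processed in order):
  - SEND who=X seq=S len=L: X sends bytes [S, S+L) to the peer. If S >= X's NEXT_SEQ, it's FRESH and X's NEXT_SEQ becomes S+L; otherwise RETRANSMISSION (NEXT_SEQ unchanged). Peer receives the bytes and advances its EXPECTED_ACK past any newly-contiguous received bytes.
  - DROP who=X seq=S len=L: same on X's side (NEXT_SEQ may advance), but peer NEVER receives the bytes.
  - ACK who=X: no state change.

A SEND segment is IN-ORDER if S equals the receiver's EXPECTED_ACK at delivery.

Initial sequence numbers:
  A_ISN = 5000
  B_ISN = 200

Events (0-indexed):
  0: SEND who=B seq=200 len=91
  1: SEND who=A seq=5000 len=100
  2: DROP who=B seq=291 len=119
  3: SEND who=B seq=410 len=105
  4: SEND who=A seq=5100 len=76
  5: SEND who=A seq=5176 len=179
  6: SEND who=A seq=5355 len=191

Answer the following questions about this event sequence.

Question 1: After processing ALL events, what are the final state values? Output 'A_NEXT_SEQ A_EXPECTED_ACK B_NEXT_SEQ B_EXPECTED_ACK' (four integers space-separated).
Answer: 5546 291 515 5546

Derivation:
After event 0: A_seq=5000 A_ack=291 B_seq=291 B_ack=5000
After event 1: A_seq=5100 A_ack=291 B_seq=291 B_ack=5100
After event 2: A_seq=5100 A_ack=291 B_seq=410 B_ack=5100
After event 3: A_seq=5100 A_ack=291 B_seq=515 B_ack=5100
After event 4: A_seq=5176 A_ack=291 B_seq=515 B_ack=5176
After event 5: A_seq=5355 A_ack=291 B_seq=515 B_ack=5355
After event 6: A_seq=5546 A_ack=291 B_seq=515 B_ack=5546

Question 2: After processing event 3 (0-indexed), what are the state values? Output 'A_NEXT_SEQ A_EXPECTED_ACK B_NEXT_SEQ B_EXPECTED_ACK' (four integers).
After event 0: A_seq=5000 A_ack=291 B_seq=291 B_ack=5000
After event 1: A_seq=5100 A_ack=291 B_seq=291 B_ack=5100
After event 2: A_seq=5100 A_ack=291 B_seq=410 B_ack=5100
After event 3: A_seq=5100 A_ack=291 B_seq=515 B_ack=5100

5100 291 515 5100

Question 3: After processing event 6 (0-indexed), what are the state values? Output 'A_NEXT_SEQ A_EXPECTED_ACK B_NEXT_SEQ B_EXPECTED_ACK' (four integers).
After event 0: A_seq=5000 A_ack=291 B_seq=291 B_ack=5000
After event 1: A_seq=5100 A_ack=291 B_seq=291 B_ack=5100
After event 2: A_seq=5100 A_ack=291 B_seq=410 B_ack=5100
After event 3: A_seq=5100 A_ack=291 B_seq=515 B_ack=5100
After event 4: A_seq=5176 A_ack=291 B_seq=515 B_ack=5176
After event 5: A_seq=5355 A_ack=291 B_seq=515 B_ack=5355
After event 6: A_seq=5546 A_ack=291 B_seq=515 B_ack=5546

5546 291 515 5546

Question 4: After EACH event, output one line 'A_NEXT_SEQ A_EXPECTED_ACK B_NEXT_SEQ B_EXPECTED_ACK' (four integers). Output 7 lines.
5000 291 291 5000
5100 291 291 5100
5100 291 410 5100
5100 291 515 5100
5176 291 515 5176
5355 291 515 5355
5546 291 515 5546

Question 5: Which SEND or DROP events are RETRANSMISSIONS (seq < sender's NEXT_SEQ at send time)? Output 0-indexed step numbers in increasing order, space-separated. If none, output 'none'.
Answer: none

Derivation:
Step 0: SEND seq=200 -> fresh
Step 1: SEND seq=5000 -> fresh
Step 2: DROP seq=291 -> fresh
Step 3: SEND seq=410 -> fresh
Step 4: SEND seq=5100 -> fresh
Step 5: SEND seq=5176 -> fresh
Step 6: SEND seq=5355 -> fresh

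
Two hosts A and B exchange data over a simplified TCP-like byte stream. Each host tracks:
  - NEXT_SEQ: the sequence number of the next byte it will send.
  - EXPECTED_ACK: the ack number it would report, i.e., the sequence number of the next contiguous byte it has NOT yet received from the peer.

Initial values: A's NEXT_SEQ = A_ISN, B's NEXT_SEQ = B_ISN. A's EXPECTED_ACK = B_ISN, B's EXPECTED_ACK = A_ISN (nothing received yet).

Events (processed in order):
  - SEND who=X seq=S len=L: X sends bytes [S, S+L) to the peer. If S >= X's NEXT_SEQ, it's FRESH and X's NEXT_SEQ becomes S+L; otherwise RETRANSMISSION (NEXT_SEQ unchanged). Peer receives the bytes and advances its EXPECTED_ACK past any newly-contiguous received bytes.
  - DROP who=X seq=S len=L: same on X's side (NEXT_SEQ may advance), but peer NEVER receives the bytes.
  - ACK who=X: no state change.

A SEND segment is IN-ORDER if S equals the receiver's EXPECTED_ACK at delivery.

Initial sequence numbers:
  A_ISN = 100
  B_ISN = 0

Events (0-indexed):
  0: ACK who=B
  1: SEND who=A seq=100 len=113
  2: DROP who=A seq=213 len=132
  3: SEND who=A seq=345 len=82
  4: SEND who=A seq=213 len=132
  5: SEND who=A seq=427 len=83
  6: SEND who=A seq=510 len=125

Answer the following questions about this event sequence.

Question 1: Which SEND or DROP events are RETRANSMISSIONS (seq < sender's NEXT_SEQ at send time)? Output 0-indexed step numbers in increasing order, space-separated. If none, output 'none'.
Step 1: SEND seq=100 -> fresh
Step 2: DROP seq=213 -> fresh
Step 3: SEND seq=345 -> fresh
Step 4: SEND seq=213 -> retransmit
Step 5: SEND seq=427 -> fresh
Step 6: SEND seq=510 -> fresh

Answer: 4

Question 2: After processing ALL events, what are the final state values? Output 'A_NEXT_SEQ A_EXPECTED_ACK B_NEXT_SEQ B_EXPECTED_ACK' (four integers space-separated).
After event 0: A_seq=100 A_ack=0 B_seq=0 B_ack=100
After event 1: A_seq=213 A_ack=0 B_seq=0 B_ack=213
After event 2: A_seq=345 A_ack=0 B_seq=0 B_ack=213
After event 3: A_seq=427 A_ack=0 B_seq=0 B_ack=213
After event 4: A_seq=427 A_ack=0 B_seq=0 B_ack=427
After event 5: A_seq=510 A_ack=0 B_seq=0 B_ack=510
After event 6: A_seq=635 A_ack=0 B_seq=0 B_ack=635

Answer: 635 0 0 635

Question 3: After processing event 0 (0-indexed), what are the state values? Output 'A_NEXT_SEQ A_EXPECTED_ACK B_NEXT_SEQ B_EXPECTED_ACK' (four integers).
After event 0: A_seq=100 A_ack=0 B_seq=0 B_ack=100

100 0 0 100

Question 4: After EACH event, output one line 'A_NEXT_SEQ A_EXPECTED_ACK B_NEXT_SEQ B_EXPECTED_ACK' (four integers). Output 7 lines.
100 0 0 100
213 0 0 213
345 0 0 213
427 0 0 213
427 0 0 427
510 0 0 510
635 0 0 635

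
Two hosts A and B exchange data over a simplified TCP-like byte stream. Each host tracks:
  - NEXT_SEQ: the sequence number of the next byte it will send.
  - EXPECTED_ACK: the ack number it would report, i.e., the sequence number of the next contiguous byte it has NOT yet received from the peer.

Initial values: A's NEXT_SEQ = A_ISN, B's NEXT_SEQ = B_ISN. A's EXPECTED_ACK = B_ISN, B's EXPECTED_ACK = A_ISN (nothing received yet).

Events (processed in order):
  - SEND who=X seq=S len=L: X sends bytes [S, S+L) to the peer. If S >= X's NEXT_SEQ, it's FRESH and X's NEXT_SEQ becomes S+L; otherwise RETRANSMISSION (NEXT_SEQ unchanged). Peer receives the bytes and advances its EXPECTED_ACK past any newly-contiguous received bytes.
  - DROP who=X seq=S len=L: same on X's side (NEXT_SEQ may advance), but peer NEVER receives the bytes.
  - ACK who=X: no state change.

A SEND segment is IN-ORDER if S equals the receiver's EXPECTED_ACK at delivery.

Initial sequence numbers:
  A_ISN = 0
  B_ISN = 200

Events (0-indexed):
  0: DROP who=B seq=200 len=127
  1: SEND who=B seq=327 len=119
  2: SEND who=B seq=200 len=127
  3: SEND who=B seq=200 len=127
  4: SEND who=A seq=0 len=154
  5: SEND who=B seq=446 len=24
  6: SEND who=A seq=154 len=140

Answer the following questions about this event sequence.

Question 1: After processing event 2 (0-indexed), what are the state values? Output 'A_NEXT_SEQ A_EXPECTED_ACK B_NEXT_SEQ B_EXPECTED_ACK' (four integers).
After event 0: A_seq=0 A_ack=200 B_seq=327 B_ack=0
After event 1: A_seq=0 A_ack=200 B_seq=446 B_ack=0
After event 2: A_seq=0 A_ack=446 B_seq=446 B_ack=0

0 446 446 0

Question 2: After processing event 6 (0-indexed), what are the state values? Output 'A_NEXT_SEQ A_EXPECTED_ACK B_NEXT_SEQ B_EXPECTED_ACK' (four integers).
After event 0: A_seq=0 A_ack=200 B_seq=327 B_ack=0
After event 1: A_seq=0 A_ack=200 B_seq=446 B_ack=0
After event 2: A_seq=0 A_ack=446 B_seq=446 B_ack=0
After event 3: A_seq=0 A_ack=446 B_seq=446 B_ack=0
After event 4: A_seq=154 A_ack=446 B_seq=446 B_ack=154
After event 5: A_seq=154 A_ack=470 B_seq=470 B_ack=154
After event 6: A_seq=294 A_ack=470 B_seq=470 B_ack=294

294 470 470 294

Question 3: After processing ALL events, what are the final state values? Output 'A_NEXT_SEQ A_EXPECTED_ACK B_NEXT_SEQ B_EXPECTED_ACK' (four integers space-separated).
Answer: 294 470 470 294

Derivation:
After event 0: A_seq=0 A_ack=200 B_seq=327 B_ack=0
After event 1: A_seq=0 A_ack=200 B_seq=446 B_ack=0
After event 2: A_seq=0 A_ack=446 B_seq=446 B_ack=0
After event 3: A_seq=0 A_ack=446 B_seq=446 B_ack=0
After event 4: A_seq=154 A_ack=446 B_seq=446 B_ack=154
After event 5: A_seq=154 A_ack=470 B_seq=470 B_ack=154
After event 6: A_seq=294 A_ack=470 B_seq=470 B_ack=294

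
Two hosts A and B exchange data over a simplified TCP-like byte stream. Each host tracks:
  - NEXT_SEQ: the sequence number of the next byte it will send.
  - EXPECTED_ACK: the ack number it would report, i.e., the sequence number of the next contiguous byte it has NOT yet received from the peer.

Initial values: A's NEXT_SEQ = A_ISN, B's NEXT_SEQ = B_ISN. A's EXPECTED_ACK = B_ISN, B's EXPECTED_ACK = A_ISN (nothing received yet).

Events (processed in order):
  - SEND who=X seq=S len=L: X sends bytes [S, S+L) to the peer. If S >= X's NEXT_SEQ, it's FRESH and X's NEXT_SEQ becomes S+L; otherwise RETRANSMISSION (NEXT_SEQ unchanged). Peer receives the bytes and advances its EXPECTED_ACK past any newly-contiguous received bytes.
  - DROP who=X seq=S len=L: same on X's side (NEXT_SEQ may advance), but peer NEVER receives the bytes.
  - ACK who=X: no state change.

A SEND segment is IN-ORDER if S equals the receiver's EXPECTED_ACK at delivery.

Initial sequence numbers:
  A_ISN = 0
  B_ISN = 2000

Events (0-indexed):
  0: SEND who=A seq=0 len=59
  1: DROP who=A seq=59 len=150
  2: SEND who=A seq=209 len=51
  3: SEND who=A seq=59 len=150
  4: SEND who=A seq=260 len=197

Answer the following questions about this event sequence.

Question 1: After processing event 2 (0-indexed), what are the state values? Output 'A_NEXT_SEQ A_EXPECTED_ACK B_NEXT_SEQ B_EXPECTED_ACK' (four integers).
After event 0: A_seq=59 A_ack=2000 B_seq=2000 B_ack=59
After event 1: A_seq=209 A_ack=2000 B_seq=2000 B_ack=59
After event 2: A_seq=260 A_ack=2000 B_seq=2000 B_ack=59

260 2000 2000 59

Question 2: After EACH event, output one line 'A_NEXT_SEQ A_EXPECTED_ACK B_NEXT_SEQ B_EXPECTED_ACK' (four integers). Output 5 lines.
59 2000 2000 59
209 2000 2000 59
260 2000 2000 59
260 2000 2000 260
457 2000 2000 457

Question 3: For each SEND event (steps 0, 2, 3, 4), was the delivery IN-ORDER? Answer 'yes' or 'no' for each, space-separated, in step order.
Step 0: SEND seq=0 -> in-order
Step 2: SEND seq=209 -> out-of-order
Step 3: SEND seq=59 -> in-order
Step 4: SEND seq=260 -> in-order

Answer: yes no yes yes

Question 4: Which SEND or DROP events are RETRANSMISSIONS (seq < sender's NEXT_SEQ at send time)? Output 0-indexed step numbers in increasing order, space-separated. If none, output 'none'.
Answer: 3

Derivation:
Step 0: SEND seq=0 -> fresh
Step 1: DROP seq=59 -> fresh
Step 2: SEND seq=209 -> fresh
Step 3: SEND seq=59 -> retransmit
Step 4: SEND seq=260 -> fresh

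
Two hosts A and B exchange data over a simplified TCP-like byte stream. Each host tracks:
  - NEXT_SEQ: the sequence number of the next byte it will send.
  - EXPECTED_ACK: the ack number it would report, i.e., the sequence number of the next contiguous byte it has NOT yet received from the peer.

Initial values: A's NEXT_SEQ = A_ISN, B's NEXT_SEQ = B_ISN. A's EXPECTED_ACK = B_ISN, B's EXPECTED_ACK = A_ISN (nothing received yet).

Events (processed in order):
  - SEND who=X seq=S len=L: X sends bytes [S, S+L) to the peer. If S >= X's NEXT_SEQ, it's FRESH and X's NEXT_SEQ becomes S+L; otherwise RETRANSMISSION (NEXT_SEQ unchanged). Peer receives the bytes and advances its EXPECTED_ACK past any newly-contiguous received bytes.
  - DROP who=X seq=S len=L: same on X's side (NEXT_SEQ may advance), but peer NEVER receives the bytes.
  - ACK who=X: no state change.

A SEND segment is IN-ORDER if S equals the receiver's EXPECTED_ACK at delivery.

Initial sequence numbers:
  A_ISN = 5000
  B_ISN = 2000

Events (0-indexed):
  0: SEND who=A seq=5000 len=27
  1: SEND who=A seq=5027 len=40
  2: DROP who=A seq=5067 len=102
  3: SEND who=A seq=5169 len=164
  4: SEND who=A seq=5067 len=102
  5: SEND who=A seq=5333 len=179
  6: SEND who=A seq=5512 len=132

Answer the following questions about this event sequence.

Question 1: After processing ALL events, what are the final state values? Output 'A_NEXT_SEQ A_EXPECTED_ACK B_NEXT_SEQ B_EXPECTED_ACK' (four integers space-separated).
After event 0: A_seq=5027 A_ack=2000 B_seq=2000 B_ack=5027
After event 1: A_seq=5067 A_ack=2000 B_seq=2000 B_ack=5067
After event 2: A_seq=5169 A_ack=2000 B_seq=2000 B_ack=5067
After event 3: A_seq=5333 A_ack=2000 B_seq=2000 B_ack=5067
After event 4: A_seq=5333 A_ack=2000 B_seq=2000 B_ack=5333
After event 5: A_seq=5512 A_ack=2000 B_seq=2000 B_ack=5512
After event 6: A_seq=5644 A_ack=2000 B_seq=2000 B_ack=5644

Answer: 5644 2000 2000 5644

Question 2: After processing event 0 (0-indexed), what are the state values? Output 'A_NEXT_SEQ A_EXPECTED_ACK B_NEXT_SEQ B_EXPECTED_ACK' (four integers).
After event 0: A_seq=5027 A_ack=2000 B_seq=2000 B_ack=5027

5027 2000 2000 5027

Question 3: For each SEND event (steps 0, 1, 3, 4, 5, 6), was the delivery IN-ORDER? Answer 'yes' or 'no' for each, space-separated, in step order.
Answer: yes yes no yes yes yes

Derivation:
Step 0: SEND seq=5000 -> in-order
Step 1: SEND seq=5027 -> in-order
Step 3: SEND seq=5169 -> out-of-order
Step 4: SEND seq=5067 -> in-order
Step 5: SEND seq=5333 -> in-order
Step 6: SEND seq=5512 -> in-order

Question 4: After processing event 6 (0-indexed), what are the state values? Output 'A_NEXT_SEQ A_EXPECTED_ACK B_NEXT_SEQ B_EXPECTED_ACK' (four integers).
After event 0: A_seq=5027 A_ack=2000 B_seq=2000 B_ack=5027
After event 1: A_seq=5067 A_ack=2000 B_seq=2000 B_ack=5067
After event 2: A_seq=5169 A_ack=2000 B_seq=2000 B_ack=5067
After event 3: A_seq=5333 A_ack=2000 B_seq=2000 B_ack=5067
After event 4: A_seq=5333 A_ack=2000 B_seq=2000 B_ack=5333
After event 5: A_seq=5512 A_ack=2000 B_seq=2000 B_ack=5512
After event 6: A_seq=5644 A_ack=2000 B_seq=2000 B_ack=5644

5644 2000 2000 5644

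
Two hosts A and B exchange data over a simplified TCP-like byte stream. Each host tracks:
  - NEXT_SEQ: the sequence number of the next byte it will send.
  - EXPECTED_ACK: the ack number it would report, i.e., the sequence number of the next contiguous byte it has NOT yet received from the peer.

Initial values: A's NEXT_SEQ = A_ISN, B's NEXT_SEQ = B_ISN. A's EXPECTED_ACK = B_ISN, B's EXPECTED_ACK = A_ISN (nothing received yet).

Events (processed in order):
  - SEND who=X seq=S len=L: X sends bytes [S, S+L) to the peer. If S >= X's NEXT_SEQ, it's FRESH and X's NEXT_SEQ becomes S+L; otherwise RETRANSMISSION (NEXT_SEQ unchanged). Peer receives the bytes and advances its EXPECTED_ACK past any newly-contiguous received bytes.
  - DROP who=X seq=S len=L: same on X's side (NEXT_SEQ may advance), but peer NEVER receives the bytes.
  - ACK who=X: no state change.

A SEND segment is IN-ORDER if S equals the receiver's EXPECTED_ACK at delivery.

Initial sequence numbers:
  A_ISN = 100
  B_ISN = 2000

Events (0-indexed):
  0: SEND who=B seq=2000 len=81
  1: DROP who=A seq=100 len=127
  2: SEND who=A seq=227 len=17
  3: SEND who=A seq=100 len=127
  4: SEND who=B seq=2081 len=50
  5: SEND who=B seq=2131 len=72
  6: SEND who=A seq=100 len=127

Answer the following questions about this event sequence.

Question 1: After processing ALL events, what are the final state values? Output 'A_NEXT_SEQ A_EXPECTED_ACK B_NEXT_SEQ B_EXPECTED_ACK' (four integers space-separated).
Answer: 244 2203 2203 244

Derivation:
After event 0: A_seq=100 A_ack=2081 B_seq=2081 B_ack=100
After event 1: A_seq=227 A_ack=2081 B_seq=2081 B_ack=100
After event 2: A_seq=244 A_ack=2081 B_seq=2081 B_ack=100
After event 3: A_seq=244 A_ack=2081 B_seq=2081 B_ack=244
After event 4: A_seq=244 A_ack=2131 B_seq=2131 B_ack=244
After event 5: A_seq=244 A_ack=2203 B_seq=2203 B_ack=244
After event 6: A_seq=244 A_ack=2203 B_seq=2203 B_ack=244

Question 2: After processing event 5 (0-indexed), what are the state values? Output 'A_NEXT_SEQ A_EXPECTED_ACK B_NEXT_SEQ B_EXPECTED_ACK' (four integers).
After event 0: A_seq=100 A_ack=2081 B_seq=2081 B_ack=100
After event 1: A_seq=227 A_ack=2081 B_seq=2081 B_ack=100
After event 2: A_seq=244 A_ack=2081 B_seq=2081 B_ack=100
After event 3: A_seq=244 A_ack=2081 B_seq=2081 B_ack=244
After event 4: A_seq=244 A_ack=2131 B_seq=2131 B_ack=244
After event 5: A_seq=244 A_ack=2203 B_seq=2203 B_ack=244

244 2203 2203 244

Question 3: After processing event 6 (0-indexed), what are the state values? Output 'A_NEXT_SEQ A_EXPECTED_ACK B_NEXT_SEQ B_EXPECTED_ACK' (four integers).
After event 0: A_seq=100 A_ack=2081 B_seq=2081 B_ack=100
After event 1: A_seq=227 A_ack=2081 B_seq=2081 B_ack=100
After event 2: A_seq=244 A_ack=2081 B_seq=2081 B_ack=100
After event 3: A_seq=244 A_ack=2081 B_seq=2081 B_ack=244
After event 4: A_seq=244 A_ack=2131 B_seq=2131 B_ack=244
After event 5: A_seq=244 A_ack=2203 B_seq=2203 B_ack=244
After event 6: A_seq=244 A_ack=2203 B_seq=2203 B_ack=244

244 2203 2203 244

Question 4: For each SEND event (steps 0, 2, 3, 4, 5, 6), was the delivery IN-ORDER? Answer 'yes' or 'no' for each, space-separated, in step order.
Step 0: SEND seq=2000 -> in-order
Step 2: SEND seq=227 -> out-of-order
Step 3: SEND seq=100 -> in-order
Step 4: SEND seq=2081 -> in-order
Step 5: SEND seq=2131 -> in-order
Step 6: SEND seq=100 -> out-of-order

Answer: yes no yes yes yes no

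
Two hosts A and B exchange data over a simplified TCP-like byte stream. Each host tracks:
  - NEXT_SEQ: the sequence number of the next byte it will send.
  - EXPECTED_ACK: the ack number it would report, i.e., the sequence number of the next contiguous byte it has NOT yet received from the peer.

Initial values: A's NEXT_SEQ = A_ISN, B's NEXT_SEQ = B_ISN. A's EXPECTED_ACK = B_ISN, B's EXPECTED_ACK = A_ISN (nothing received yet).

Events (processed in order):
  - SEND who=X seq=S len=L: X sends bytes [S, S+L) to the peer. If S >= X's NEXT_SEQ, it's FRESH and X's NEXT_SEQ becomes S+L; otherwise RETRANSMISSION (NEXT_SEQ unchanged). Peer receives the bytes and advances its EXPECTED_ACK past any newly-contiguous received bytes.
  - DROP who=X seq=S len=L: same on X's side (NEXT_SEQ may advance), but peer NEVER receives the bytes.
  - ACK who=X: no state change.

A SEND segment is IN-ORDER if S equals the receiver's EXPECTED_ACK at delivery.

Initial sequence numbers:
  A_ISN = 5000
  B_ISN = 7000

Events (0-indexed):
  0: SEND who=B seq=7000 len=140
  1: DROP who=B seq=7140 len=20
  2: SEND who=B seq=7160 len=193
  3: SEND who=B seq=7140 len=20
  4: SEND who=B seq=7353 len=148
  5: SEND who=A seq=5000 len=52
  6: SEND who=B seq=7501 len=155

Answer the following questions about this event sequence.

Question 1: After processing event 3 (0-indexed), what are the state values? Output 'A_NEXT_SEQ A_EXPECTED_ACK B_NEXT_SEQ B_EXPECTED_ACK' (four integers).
After event 0: A_seq=5000 A_ack=7140 B_seq=7140 B_ack=5000
After event 1: A_seq=5000 A_ack=7140 B_seq=7160 B_ack=5000
After event 2: A_seq=5000 A_ack=7140 B_seq=7353 B_ack=5000
After event 3: A_seq=5000 A_ack=7353 B_seq=7353 B_ack=5000

5000 7353 7353 5000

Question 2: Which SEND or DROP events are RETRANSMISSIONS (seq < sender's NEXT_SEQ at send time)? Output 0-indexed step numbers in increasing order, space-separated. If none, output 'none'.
Step 0: SEND seq=7000 -> fresh
Step 1: DROP seq=7140 -> fresh
Step 2: SEND seq=7160 -> fresh
Step 3: SEND seq=7140 -> retransmit
Step 4: SEND seq=7353 -> fresh
Step 5: SEND seq=5000 -> fresh
Step 6: SEND seq=7501 -> fresh

Answer: 3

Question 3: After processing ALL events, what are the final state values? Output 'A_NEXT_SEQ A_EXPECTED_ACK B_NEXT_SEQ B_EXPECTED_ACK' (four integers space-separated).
After event 0: A_seq=5000 A_ack=7140 B_seq=7140 B_ack=5000
After event 1: A_seq=5000 A_ack=7140 B_seq=7160 B_ack=5000
After event 2: A_seq=5000 A_ack=7140 B_seq=7353 B_ack=5000
After event 3: A_seq=5000 A_ack=7353 B_seq=7353 B_ack=5000
After event 4: A_seq=5000 A_ack=7501 B_seq=7501 B_ack=5000
After event 5: A_seq=5052 A_ack=7501 B_seq=7501 B_ack=5052
After event 6: A_seq=5052 A_ack=7656 B_seq=7656 B_ack=5052

Answer: 5052 7656 7656 5052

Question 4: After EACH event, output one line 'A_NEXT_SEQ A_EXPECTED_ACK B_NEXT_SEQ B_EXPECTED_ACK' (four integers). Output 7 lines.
5000 7140 7140 5000
5000 7140 7160 5000
5000 7140 7353 5000
5000 7353 7353 5000
5000 7501 7501 5000
5052 7501 7501 5052
5052 7656 7656 5052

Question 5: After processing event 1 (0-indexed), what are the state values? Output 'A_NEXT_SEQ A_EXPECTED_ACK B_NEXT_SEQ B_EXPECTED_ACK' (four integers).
After event 0: A_seq=5000 A_ack=7140 B_seq=7140 B_ack=5000
After event 1: A_seq=5000 A_ack=7140 B_seq=7160 B_ack=5000

5000 7140 7160 5000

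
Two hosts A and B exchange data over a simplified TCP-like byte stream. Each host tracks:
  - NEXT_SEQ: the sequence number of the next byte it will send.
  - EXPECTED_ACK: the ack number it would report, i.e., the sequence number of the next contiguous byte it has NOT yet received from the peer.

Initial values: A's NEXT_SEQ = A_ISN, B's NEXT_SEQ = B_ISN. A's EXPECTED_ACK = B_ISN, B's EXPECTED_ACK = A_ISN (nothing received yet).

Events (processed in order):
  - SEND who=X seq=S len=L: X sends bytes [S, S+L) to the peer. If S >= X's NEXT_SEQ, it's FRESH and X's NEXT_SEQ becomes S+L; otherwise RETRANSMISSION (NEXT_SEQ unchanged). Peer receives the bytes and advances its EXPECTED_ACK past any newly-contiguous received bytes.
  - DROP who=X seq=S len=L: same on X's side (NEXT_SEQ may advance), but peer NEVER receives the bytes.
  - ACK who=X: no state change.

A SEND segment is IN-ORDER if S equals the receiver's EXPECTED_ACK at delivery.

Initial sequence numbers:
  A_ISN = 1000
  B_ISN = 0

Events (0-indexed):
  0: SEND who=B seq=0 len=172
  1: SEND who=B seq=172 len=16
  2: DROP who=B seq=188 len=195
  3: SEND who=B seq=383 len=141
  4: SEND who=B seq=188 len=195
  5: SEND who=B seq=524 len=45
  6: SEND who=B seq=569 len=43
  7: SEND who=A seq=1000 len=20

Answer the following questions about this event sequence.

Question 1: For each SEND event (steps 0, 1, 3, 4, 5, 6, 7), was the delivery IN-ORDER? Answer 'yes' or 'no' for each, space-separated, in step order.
Step 0: SEND seq=0 -> in-order
Step 1: SEND seq=172 -> in-order
Step 3: SEND seq=383 -> out-of-order
Step 4: SEND seq=188 -> in-order
Step 5: SEND seq=524 -> in-order
Step 6: SEND seq=569 -> in-order
Step 7: SEND seq=1000 -> in-order

Answer: yes yes no yes yes yes yes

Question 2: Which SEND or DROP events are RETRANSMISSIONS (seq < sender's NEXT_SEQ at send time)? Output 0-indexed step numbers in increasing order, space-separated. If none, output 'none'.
Answer: 4

Derivation:
Step 0: SEND seq=0 -> fresh
Step 1: SEND seq=172 -> fresh
Step 2: DROP seq=188 -> fresh
Step 3: SEND seq=383 -> fresh
Step 4: SEND seq=188 -> retransmit
Step 5: SEND seq=524 -> fresh
Step 6: SEND seq=569 -> fresh
Step 7: SEND seq=1000 -> fresh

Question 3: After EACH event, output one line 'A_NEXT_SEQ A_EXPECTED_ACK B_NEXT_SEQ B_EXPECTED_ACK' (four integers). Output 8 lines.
1000 172 172 1000
1000 188 188 1000
1000 188 383 1000
1000 188 524 1000
1000 524 524 1000
1000 569 569 1000
1000 612 612 1000
1020 612 612 1020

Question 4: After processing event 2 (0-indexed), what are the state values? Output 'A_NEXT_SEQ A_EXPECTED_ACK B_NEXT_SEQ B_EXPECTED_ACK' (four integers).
After event 0: A_seq=1000 A_ack=172 B_seq=172 B_ack=1000
After event 1: A_seq=1000 A_ack=188 B_seq=188 B_ack=1000
After event 2: A_seq=1000 A_ack=188 B_seq=383 B_ack=1000

1000 188 383 1000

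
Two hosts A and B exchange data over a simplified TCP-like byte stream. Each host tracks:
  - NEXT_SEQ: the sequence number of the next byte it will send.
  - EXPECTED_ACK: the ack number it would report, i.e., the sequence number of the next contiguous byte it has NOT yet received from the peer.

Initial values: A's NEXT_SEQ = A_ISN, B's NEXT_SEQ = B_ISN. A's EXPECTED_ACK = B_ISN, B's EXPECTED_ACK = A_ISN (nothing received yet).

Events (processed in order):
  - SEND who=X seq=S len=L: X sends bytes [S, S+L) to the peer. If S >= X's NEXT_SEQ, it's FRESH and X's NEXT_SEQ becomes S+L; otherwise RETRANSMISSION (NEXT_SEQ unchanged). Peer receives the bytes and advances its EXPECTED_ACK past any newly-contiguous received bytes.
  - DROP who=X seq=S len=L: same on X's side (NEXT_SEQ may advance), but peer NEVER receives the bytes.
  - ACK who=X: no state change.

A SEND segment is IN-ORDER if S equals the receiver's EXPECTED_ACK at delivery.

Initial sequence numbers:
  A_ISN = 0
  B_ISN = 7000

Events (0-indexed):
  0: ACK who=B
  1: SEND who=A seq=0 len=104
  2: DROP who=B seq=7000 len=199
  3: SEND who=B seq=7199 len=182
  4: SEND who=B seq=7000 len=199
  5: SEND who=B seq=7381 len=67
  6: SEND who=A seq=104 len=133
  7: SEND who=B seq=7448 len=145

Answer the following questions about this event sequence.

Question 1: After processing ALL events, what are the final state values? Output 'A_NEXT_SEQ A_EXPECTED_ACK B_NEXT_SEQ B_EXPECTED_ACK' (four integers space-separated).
After event 0: A_seq=0 A_ack=7000 B_seq=7000 B_ack=0
After event 1: A_seq=104 A_ack=7000 B_seq=7000 B_ack=104
After event 2: A_seq=104 A_ack=7000 B_seq=7199 B_ack=104
After event 3: A_seq=104 A_ack=7000 B_seq=7381 B_ack=104
After event 4: A_seq=104 A_ack=7381 B_seq=7381 B_ack=104
After event 5: A_seq=104 A_ack=7448 B_seq=7448 B_ack=104
After event 6: A_seq=237 A_ack=7448 B_seq=7448 B_ack=237
After event 7: A_seq=237 A_ack=7593 B_seq=7593 B_ack=237

Answer: 237 7593 7593 237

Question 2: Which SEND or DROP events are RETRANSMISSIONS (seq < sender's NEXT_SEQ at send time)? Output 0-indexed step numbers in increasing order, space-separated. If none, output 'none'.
Answer: 4

Derivation:
Step 1: SEND seq=0 -> fresh
Step 2: DROP seq=7000 -> fresh
Step 3: SEND seq=7199 -> fresh
Step 4: SEND seq=7000 -> retransmit
Step 5: SEND seq=7381 -> fresh
Step 6: SEND seq=104 -> fresh
Step 7: SEND seq=7448 -> fresh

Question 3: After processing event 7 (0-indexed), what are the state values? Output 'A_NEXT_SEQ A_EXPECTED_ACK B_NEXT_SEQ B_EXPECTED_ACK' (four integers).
After event 0: A_seq=0 A_ack=7000 B_seq=7000 B_ack=0
After event 1: A_seq=104 A_ack=7000 B_seq=7000 B_ack=104
After event 2: A_seq=104 A_ack=7000 B_seq=7199 B_ack=104
After event 3: A_seq=104 A_ack=7000 B_seq=7381 B_ack=104
After event 4: A_seq=104 A_ack=7381 B_seq=7381 B_ack=104
After event 5: A_seq=104 A_ack=7448 B_seq=7448 B_ack=104
After event 6: A_seq=237 A_ack=7448 B_seq=7448 B_ack=237
After event 7: A_seq=237 A_ack=7593 B_seq=7593 B_ack=237

237 7593 7593 237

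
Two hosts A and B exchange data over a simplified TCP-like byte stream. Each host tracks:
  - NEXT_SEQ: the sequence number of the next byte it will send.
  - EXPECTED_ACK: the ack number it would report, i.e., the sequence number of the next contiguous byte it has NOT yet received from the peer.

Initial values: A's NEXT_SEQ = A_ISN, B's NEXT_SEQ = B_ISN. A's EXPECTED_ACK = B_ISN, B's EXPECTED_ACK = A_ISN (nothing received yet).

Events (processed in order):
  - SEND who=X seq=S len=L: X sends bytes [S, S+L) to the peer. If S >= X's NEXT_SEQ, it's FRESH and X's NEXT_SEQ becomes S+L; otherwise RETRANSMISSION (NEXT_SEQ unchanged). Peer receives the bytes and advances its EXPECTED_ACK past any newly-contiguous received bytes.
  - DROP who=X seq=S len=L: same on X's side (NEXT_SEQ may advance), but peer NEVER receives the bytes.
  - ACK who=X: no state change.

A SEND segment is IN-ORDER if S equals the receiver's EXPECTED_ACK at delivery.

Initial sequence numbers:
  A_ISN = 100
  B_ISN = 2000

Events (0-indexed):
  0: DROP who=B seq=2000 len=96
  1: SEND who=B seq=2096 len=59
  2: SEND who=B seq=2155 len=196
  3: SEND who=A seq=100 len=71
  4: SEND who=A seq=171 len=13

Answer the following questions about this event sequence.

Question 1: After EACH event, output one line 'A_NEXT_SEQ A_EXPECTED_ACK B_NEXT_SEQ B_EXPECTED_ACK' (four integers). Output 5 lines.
100 2000 2096 100
100 2000 2155 100
100 2000 2351 100
171 2000 2351 171
184 2000 2351 184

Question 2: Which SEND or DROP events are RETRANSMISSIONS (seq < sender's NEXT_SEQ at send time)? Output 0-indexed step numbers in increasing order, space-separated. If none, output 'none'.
Answer: none

Derivation:
Step 0: DROP seq=2000 -> fresh
Step 1: SEND seq=2096 -> fresh
Step 2: SEND seq=2155 -> fresh
Step 3: SEND seq=100 -> fresh
Step 4: SEND seq=171 -> fresh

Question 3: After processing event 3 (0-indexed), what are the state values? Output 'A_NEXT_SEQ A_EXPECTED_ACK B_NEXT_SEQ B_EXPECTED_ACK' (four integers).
After event 0: A_seq=100 A_ack=2000 B_seq=2096 B_ack=100
After event 1: A_seq=100 A_ack=2000 B_seq=2155 B_ack=100
After event 2: A_seq=100 A_ack=2000 B_seq=2351 B_ack=100
After event 3: A_seq=171 A_ack=2000 B_seq=2351 B_ack=171

171 2000 2351 171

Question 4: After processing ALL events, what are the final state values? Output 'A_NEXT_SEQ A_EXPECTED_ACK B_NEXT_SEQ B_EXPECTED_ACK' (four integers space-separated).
Answer: 184 2000 2351 184

Derivation:
After event 0: A_seq=100 A_ack=2000 B_seq=2096 B_ack=100
After event 1: A_seq=100 A_ack=2000 B_seq=2155 B_ack=100
After event 2: A_seq=100 A_ack=2000 B_seq=2351 B_ack=100
After event 3: A_seq=171 A_ack=2000 B_seq=2351 B_ack=171
After event 4: A_seq=184 A_ack=2000 B_seq=2351 B_ack=184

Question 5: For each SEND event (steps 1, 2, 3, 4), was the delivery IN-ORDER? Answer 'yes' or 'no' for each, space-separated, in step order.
Step 1: SEND seq=2096 -> out-of-order
Step 2: SEND seq=2155 -> out-of-order
Step 3: SEND seq=100 -> in-order
Step 4: SEND seq=171 -> in-order

Answer: no no yes yes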